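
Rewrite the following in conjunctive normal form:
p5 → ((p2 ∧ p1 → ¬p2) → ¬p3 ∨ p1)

¬p5 ∨ p1 ∨ ¬p3

p5 → ((p2 ∧ p1 → ¬p2) → ¬p3 ∨ p1)
≡ ¬p5 ∨ ((p2 ∧ p1 → ¬p2) → ¬p3 ∨ p1)
≡ ¬p5 ∨ ¬(p2 ∧ p1 → ¬p2) ∨ ¬p3 ∨ p1
≡ ¬p5 ∨ ¬(¬(p2 ∧ p1) ∨ ¬p2) ∨ ¬p3 ∨ p1
≡ ¬p5 ∨ ¬¬(p2 ∧ p1) ∧ ¬¬p2 ∨ ¬p3 ∨ p1
≡ ¬p5 ∨ p2 ∧ p1 ∧ ¬¬p2 ∨ ¬p3 ∨ p1
≡ ¬p5 ∨ p2 ∧ p1 ∧ p2 ∨ ¬p3 ∨ p1
≡ (¬p5 ∨ p2 ∨ ¬p3 ∨ p1) ∧ (¬p5 ∨ p1 ∨ ¬p3 ∨ p1) ∧ (¬p5 ∨ p2 ∨ ¬p3 ∨ p1)
≡ ¬p5 ∨ p1 ∨ ¬p3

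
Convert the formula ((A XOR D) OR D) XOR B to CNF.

(A OR D OR B) AND (NOT A OR D OR NOT B) AND (NOT D OR NOT B)

((A XOR D) OR D) XOR B
≡ ((A XOR D) OR D OR B) AND NOT (((A XOR D) OR D) AND B)   [expand XOR]
≡ (((A OR D) AND NOT (A AND D)) OR D OR B) AND NOT (((A XOR D) OR D) AND B)   [expand XOR]
≡ (((A OR D) AND NOT (A AND D)) OR D OR B) AND NOT ((((A OR D) AND NOT (A AND D)) OR D) AND B)   [expand XOR]
≡ (((A OR D) AND (NOT A OR NOT D)) OR D OR B) AND NOT ((((A OR D) AND NOT (A AND D)) OR D) AND B)   [De Morgan]
≡ (((A OR D) AND (NOT A OR NOT D)) OR D OR B) AND (NOT (((A OR D) AND NOT (A AND D)) OR D) OR NOT B)   [De Morgan]
≡ (((A OR D) AND (NOT A OR NOT D)) OR D OR B) AND ((NOT ((A OR D) AND NOT (A AND D)) AND NOT D) OR NOT B)   [De Morgan]
≡ (((A OR D) AND (NOT A OR NOT D)) OR D OR B) AND (((NOT (A OR D) OR NOT NOT (A AND D)) AND NOT D) OR NOT B)   [De Morgan]
≡ (((A OR D) AND (NOT A OR NOT D)) OR D OR B) AND ((((NOT A AND NOT D) OR NOT NOT (A AND D)) AND NOT D) OR NOT B)   [De Morgan]
≡ (((A OR D) AND (NOT A OR NOT D)) OR D OR B) AND ((((NOT A AND NOT D) OR (A AND D)) AND NOT D) OR NOT B)   [double negation]
≡ (A OR D OR D OR B) AND (NOT A OR NOT D OR D OR B) AND (NOT A OR A OR NOT B) AND (NOT A OR D OR NOT B) AND (NOT D OR A OR NOT B) AND (NOT D OR D OR NOT B) AND (NOT D OR NOT B)   [distribute OR over AND]
≡ (A OR D OR B) AND (NOT A OR D OR NOT B) AND (NOT D OR NOT B)   [simplify]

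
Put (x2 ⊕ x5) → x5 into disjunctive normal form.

(x2 ⊕ x5) → x5
= ¬(x2 ⊕ x5) ∨ x5   — eliminate →
= ¬((x2 ∧ ¬x5) ∨ (¬x2 ∧ x5)) ∨ x5   — expand ⊕
= (¬(x2 ∧ ¬x5) ∧ ¬(¬x2 ∧ x5)) ∨ x5   — De Morgan
= ((¬x2 ∨ ¬¬x5) ∧ ¬(¬x2 ∧ x5)) ∨ x5   — De Morgan
= ((¬x2 ∨ x5) ∧ ¬(¬x2 ∧ x5)) ∨ x5   — double negation
= ((¬x2 ∨ x5) ∧ (¬¬x2 ∨ ¬x5)) ∨ x5   — De Morgan
= ((¬x2 ∨ x5) ∧ (x2 ∨ ¬x5)) ∨ x5   — double negation
= (¬x2 ∧ x2) ∨ (¬x2 ∧ ¬x5) ∨ (x5 ∧ x2) ∨ (x5 ∧ ¬x5) ∨ x5   — distribute ∧ over ∨
= (¬x2 ∧ ¬x5) ∨ x5   — simplify

(¬x2 ∧ ¬x5) ∨ x5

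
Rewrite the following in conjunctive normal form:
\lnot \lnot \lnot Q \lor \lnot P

\lnot Q \lor \lnot P

\lnot \lnot \lnot Q \lor \lnot P
≡ \lnot Q \lor \lnot P   [double negation]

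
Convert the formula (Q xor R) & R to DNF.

~Q & R

(Q xor R) & R
≡ ((Q & ~R) | (~Q & R)) & R   [expand xor]
≡ (Q & ~R & R) | (~Q & R & R)   [distribute & over |]
≡ ~Q & R   [simplify]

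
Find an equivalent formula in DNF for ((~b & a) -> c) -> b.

((~b & a) -> c) -> b
≡ ~((~b & a) -> c) | b   — eliminate ->
≡ ~(~(~b & a) | c) | b   — eliminate ->
≡ (~~(~b & a) & ~c) | b   — De Morgan
≡ (~b & a & ~c) | b   — double negation

(~b & a & ~c) | b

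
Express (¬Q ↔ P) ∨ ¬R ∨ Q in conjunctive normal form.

Q ∨ P ∨ ¬R

(¬Q ↔ P) ∨ ¬R ∨ Q
= (¬Q → P) ∧ (P → ¬Q) ∨ ¬R ∨ Q   [eliminate ↔]
= (¬¬Q ∨ P) ∧ (P → ¬Q) ∨ ¬R ∨ Q   [eliminate →]
= (¬¬Q ∨ P) ∧ (¬P ∨ ¬Q) ∨ ¬R ∨ Q   [eliminate →]
= (Q ∨ P) ∧ (¬P ∨ ¬Q) ∨ ¬R ∨ Q   [double negation]
= (Q ∨ P ∨ ¬R ∨ Q) ∧ (¬P ∨ ¬Q ∨ ¬R ∨ Q)   [distribute ∨ over ∧]
= Q ∨ P ∨ ¬R   [simplify]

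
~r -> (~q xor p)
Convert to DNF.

~r -> (~q xor p)
= ~~r | (~q xor p)   (eliminate ->)
= ~~r | (~q & ~p) | (~~q & p)   (expand xor)
= r | (~q & ~p) | (~~q & p)   (double negation)
= r | (~q & ~p) | (q & p)   (double negation)

r | (~q & ~p) | (q & p)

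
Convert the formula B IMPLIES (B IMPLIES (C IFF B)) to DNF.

B IMPLIES (B IMPLIES (C IFF B))
= NOT B OR (B IMPLIES (C IFF B))   [eliminate IMPLIES]
= NOT B OR NOT B OR (C IFF B)   [eliminate IMPLIES]
= NOT B OR NOT B OR ((C IMPLIES B) AND (B IMPLIES C))   [eliminate IFF]
= NOT B OR NOT B OR ((NOT C OR B) AND (B IMPLIES C))   [eliminate IMPLIES]
= NOT B OR NOT B OR ((NOT C OR B) AND (NOT B OR C))   [eliminate IMPLIES]
= NOT B OR NOT B OR (NOT C AND NOT B) OR (NOT C AND C) OR (B AND NOT B) OR (B AND C)   [distribute AND over OR]
= NOT B OR (B AND C)   [simplify]

NOT B OR (B AND C)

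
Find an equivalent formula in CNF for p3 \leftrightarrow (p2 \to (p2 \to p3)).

p2 \lor p3

p3 \leftrightarrow (p2 \to (p2 \to p3))
≡ (p3 \to (p2 \to (p2 \to p3))) \land ((p2 \to (p2 \to p3)) \to p3)
≡ (\lnot p3 \lor (p2 \to (p2 \to p3))) \land ((p2 \to (p2 \to p3)) \to p3)
≡ (\lnot p3 \lor \lnot p2 \lor (p2 \to p3)) \land ((p2 \to (p2 \to p3)) \to p3)
≡ (\lnot p3 \lor \lnot p2 \lor \lnot p2 \lor p3) \land ((p2 \to (p2 \to p3)) \to p3)
≡ (\lnot p3 \lor \lnot p2 \lor \lnot p2 \lor p3) \land (\lnot (p2 \to (p2 \to p3)) \lor p3)
≡ (\lnot p3 \lor \lnot p2 \lor \lnot p2 \lor p3) \land (\lnot (\lnot p2 \lor (p2 \to p3)) \lor p3)
≡ (\lnot p3 \lor \lnot p2 \lor \lnot p2 \lor p3) \land (\lnot (\lnot p2 \lor \lnot p2 \lor p3) \lor p3)
≡ (\lnot p3 \lor \lnot p2 \lor \lnot p2 \lor p3) \land ((\lnot \lnot p2 \land \lnot \lnot p2 \land \lnot p3) \lor p3)
≡ (\lnot p3 \lor \lnot p2 \lor \lnot p2 \lor p3) \land ((p2 \land \lnot \lnot p2 \land \lnot p3) \lor p3)
≡ (\lnot p3 \lor \lnot p2 \lor \lnot p2 \lor p3) \land ((p2 \land p2 \land \lnot p3) \lor p3)
≡ (\lnot p3 \lor \lnot p2 \lor \lnot p2 \lor p3) \land (p2 \lor p3) \land (p2 \lor p3) \land (\lnot p3 \lor p3)
≡ p2 \lor p3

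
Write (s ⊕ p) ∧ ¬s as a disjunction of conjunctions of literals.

(s ⊕ p) ∧ ¬s
= ((s ∧ ¬p) ∨ (¬s ∧ p)) ∧ ¬s   (expand ⊕)
= (s ∧ ¬p ∧ ¬s) ∨ (¬s ∧ p ∧ ¬s)   (distribute ∧ over ∨)
= ¬s ∧ p   (simplify)

¬s ∧ p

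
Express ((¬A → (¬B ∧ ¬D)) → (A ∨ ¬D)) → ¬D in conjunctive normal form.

(A ∨ ¬D) ∧ (¬A ∨ ¬D)

((¬A → (¬B ∧ ¬D)) → (A ∨ ¬D)) → ¬D
⇔ ¬((¬A → (¬B ∧ ¬D)) → (A ∨ ¬D)) ∨ ¬D   (eliminate →)
⇔ ¬(¬(¬A → (¬B ∧ ¬D)) ∨ A ∨ ¬D) ∨ ¬D   (eliminate →)
⇔ ¬(¬(¬¬A ∨ (¬B ∧ ¬D)) ∨ A ∨ ¬D) ∨ ¬D   (eliminate →)
⇔ (¬¬(¬¬A ∨ (¬B ∧ ¬D)) ∧ ¬A ∧ ¬¬D) ∨ ¬D   (De Morgan)
⇔ ((¬¬A ∨ (¬B ∧ ¬D)) ∧ ¬A ∧ ¬¬D) ∨ ¬D   (double negation)
⇔ ((A ∨ (¬B ∧ ¬D)) ∧ ¬A ∧ ¬¬D) ∨ ¬D   (double negation)
⇔ ((A ∨ (¬B ∧ ¬D)) ∧ ¬A ∧ D) ∨ ¬D   (double negation)
⇔ (A ∨ ¬B ∨ ¬D) ∧ (A ∨ ¬D ∨ ¬D) ∧ (¬A ∨ ¬D) ∧ (D ∨ ¬D)   (distribute ∨ over ∧)
⇔ (A ∨ ¬D) ∧ (¬A ∨ ¬D)   (simplify)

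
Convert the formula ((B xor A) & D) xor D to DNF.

((B xor A) & D) xor D
⇔ ((B xor A) & D & ~D) | (~((B xor A) & D) & D)   [expand xor]
⇔ (((B & ~A) | (~B & A)) & D & ~D) | (~((B xor A) & D) & D)   [expand xor]
⇔ (((B & ~A) | (~B & A)) & D & ~D) | (~(((B & ~A) | (~B & A)) & D) & D)   [expand xor]
⇔ (((B & ~A) | (~B & A)) & D & ~D) | ((~((B & ~A) | (~B & A)) | ~D) & D)   [De Morgan]
⇔ (((B & ~A) | (~B & A)) & D & ~D) | (((~(B & ~A) & ~(~B & A)) | ~D) & D)   [De Morgan]
⇔ (((B & ~A) | (~B & A)) & D & ~D) | ((((~B | ~~A) & ~(~B & A)) | ~D) & D)   [De Morgan]
⇔ (((B & ~A) | (~B & A)) & D & ~D) | ((((~B | A) & ~(~B & A)) | ~D) & D)   [double negation]
⇔ (((B & ~A) | (~B & A)) & D & ~D) | ((((~B | A) & (~~B | ~A)) | ~D) & D)   [De Morgan]
⇔ (((B & ~A) | (~B & A)) & D & ~D) | ((((~B | A) & (B | ~A)) | ~D) & D)   [double negation]
⇔ (B & ~A & D & ~D) | (~B & A & D & ~D) | (~B & B & D) | (~B & ~A & D) | (A & B & D) | (A & ~A & D) | (~D & D)   [distribute & over |]
⇔ (~B & ~A & D) | (A & B & D)   [simplify]

(~B & ~A & D) | (A & B & D)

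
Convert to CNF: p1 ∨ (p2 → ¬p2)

p1 ∨ (p2 → ¬p2)
≡ p1 ∨ ¬p2 ∨ ¬p2   [eliminate →]
≡ p1 ∨ ¬p2   [simplify]

p1 ∨ ¬p2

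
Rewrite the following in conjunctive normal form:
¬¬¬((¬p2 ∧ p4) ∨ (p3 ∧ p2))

(p2 ∨ ¬p4) ∧ (¬p3 ∨ ¬p2)

¬¬¬((¬p2 ∧ p4) ∨ (p3 ∧ p2))
≡ ¬((¬p2 ∧ p4) ∨ (p3 ∧ p2))   — double negation
≡ ¬(¬p2 ∧ p4) ∧ ¬(p3 ∧ p2)   — De Morgan
≡ (¬¬p2 ∨ ¬p4) ∧ ¬(p3 ∧ p2)   — De Morgan
≡ (p2 ∨ ¬p4) ∧ ¬(p3 ∧ p2)   — double negation
≡ (p2 ∨ ¬p4) ∧ (¬p3 ∨ ¬p2)   — De Morgan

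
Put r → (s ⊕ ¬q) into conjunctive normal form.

(¬r ∨ s ∨ ¬q) ∧ (¬r ∨ ¬s ∨ q)

r → (s ⊕ ¬q)
≡ ¬r ∨ (s ⊕ ¬q)   [eliminate →]
≡ ¬r ∨ ((s ∨ ¬q) ∧ ¬(s ∧ ¬q))   [expand ⊕]
≡ ¬r ∨ ((s ∨ ¬q) ∧ (¬s ∨ ¬¬q))   [De Morgan]
≡ ¬r ∨ ((s ∨ ¬q) ∧ (¬s ∨ q))   [double negation]
≡ (¬r ∨ s ∨ ¬q) ∧ (¬r ∨ ¬s ∨ q)   [distribute ∨ over ∧]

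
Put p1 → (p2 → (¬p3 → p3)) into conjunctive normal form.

¬p1 ∨ ¬p2 ∨ p3

p1 → (p2 → (¬p3 → p3))
⇔ ¬p1 ∨ (p2 → (¬p3 → p3))   [eliminate →]
⇔ ¬p1 ∨ ¬p2 ∨ (¬p3 → p3)   [eliminate →]
⇔ ¬p1 ∨ ¬p2 ∨ ¬¬p3 ∨ p3   [eliminate →]
⇔ ¬p1 ∨ ¬p2 ∨ p3 ∨ p3   [double negation]
⇔ ¬p1 ∨ ¬p2 ∨ p3   [simplify]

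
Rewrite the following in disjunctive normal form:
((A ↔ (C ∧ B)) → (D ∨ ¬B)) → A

((A ↔ (C ∧ B)) → (D ∨ ¬B)) → A
= ¬((A ↔ (C ∧ B)) → (D ∨ ¬B)) ∨ A   [eliminate →]
= ¬(¬(A ↔ (C ∧ B)) ∨ D ∨ ¬B) ∨ A   [eliminate →]
= ¬(¬((A → (C ∧ B)) ∧ ((C ∧ B) → A)) ∨ D ∨ ¬B) ∨ A   [eliminate ↔]
= ¬(¬((¬A ∨ (C ∧ B)) ∧ ((C ∧ B) → A)) ∨ D ∨ ¬B) ∨ A   [eliminate →]
= ¬(¬((¬A ∨ (C ∧ B)) ∧ (¬(C ∧ B) ∨ A)) ∨ D ∨ ¬B) ∨ A   [eliminate →]
= (¬¬((¬A ∨ (C ∧ B)) ∧ (¬(C ∧ B) ∨ A)) ∧ ¬D ∧ ¬¬B) ∨ A   [De Morgan]
= ((¬A ∨ (C ∧ B)) ∧ (¬(C ∧ B) ∨ A) ∧ ¬D ∧ ¬¬B) ∨ A   [double negation]
= ((¬A ∨ (C ∧ B)) ∧ (¬C ∨ ¬B ∨ A) ∧ ¬D ∧ ¬¬B) ∨ A   [De Morgan]
= ((¬A ∨ (C ∧ B)) ∧ (¬C ∨ ¬B ∨ A) ∧ ¬D ∧ B) ∨ A   [double negation]
= (¬A ∧ ¬C ∧ ¬D ∧ B) ∨ (¬A ∧ ¬B ∧ ¬D ∧ B) ∨ (¬A ∧ A ∧ ¬D ∧ B) ∨ (C ∧ B ∧ ¬C ∧ ¬D ∧ B) ∨ (C ∧ B ∧ ¬B ∧ ¬D ∧ B) ∨ (C ∧ B ∧ A ∧ ¬D ∧ B) ∨ A   [distribute ∧ over ∨]
= (¬A ∧ ¬C ∧ ¬D ∧ B) ∨ A   [simplify]

(¬A ∧ ¬C ∧ ¬D ∧ B) ∨ A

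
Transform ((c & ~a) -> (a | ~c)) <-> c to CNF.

((c & ~a) -> (a | ~c)) <-> c
⇔ (((c & ~a) -> (a | ~c)) -> c) & (c -> ((c & ~a) -> (a | ~c)))   — eliminate <->
⇔ (~((c & ~a) -> (a | ~c)) | c) & (c -> ((c & ~a) -> (a | ~c)))   — eliminate ->
⇔ (~(~(c & ~a) | a | ~c) | c) & (c -> ((c & ~a) -> (a | ~c)))   — eliminate ->
⇔ (~(~(c & ~a) | a | ~c) | c) & (~c | ((c & ~a) -> (a | ~c)))   — eliminate ->
⇔ (~(~(c & ~a) | a | ~c) | c) & (~c | ~(c & ~a) | a | ~c)   — eliminate ->
⇔ ((~~(c & ~a) & ~a & ~~c) | c) & (~c | ~(c & ~a) | a | ~c)   — De Morgan
⇔ ((c & ~a & ~a & ~~c) | c) & (~c | ~(c & ~a) | a | ~c)   — double negation
⇔ ((c & ~a & ~a & c) | c) & (~c | ~(c & ~a) | a | ~c)   — double negation
⇔ ((c & ~a & ~a & c) | c) & (~c | ~c | ~~a | a | ~c)   — De Morgan
⇔ ((c & ~a & ~a & c) | c) & (~c | ~c | a | a | ~c)   — double negation
⇔ (c | c) & (~a | c) & (~a | c) & (c | c) & (~c | ~c | a | a | ~c)   — distribute | over &
⇔ c & (~c | a)   — simplify

c & (~c | a)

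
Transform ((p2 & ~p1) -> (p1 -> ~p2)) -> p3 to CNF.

(p2 | p3) & (~p1 | p3) & (p1 | p3)

((p2 & ~p1) -> (p1 -> ~p2)) -> p3
= ~((p2 & ~p1) -> (p1 -> ~p2)) | p3   [eliminate ->]
= ~(~(p2 & ~p1) | (p1 -> ~p2)) | p3   [eliminate ->]
= ~(~(p2 & ~p1) | ~p1 | ~p2) | p3   [eliminate ->]
= (~~(p2 & ~p1) & ~~p1 & ~~p2) | p3   [De Morgan]
= (p2 & ~p1 & ~~p1 & ~~p2) | p3   [double negation]
= (p2 & ~p1 & p1 & ~~p2) | p3   [double negation]
= (p2 & ~p1 & p1 & p2) | p3   [double negation]
= (p2 | p3) & (~p1 | p3) & (p1 | p3) & (p2 | p3)   [distribute | over &]
= (p2 | p3) & (~p1 | p3) & (p1 | p3)   [simplify]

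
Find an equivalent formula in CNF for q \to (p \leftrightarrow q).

\lnot q \lor p

q \to (p \leftrightarrow q)
≡ \lnot q \lor (p \leftrightarrow q)   [eliminate \to]
≡ \lnot q \lor ((p \to q) \land (q \to p))   [eliminate \leftrightarrow]
≡ \lnot q \lor ((\lnot p \lor q) \land (q \to p))   [eliminate \to]
≡ \lnot q \lor ((\lnot p \lor q) \land (\lnot q \lor p))   [eliminate \to]
≡ (\lnot q \lor \lnot p \lor q) \land (\lnot q \lor \lnot q \lor p)   [distribute \lor over \land]
≡ \lnot q \lor p   [simplify]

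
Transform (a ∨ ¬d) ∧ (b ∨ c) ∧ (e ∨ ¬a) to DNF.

(a ∨ ¬d) ∧ (b ∨ c) ∧ (e ∨ ¬a)
= (a ∧ b ∧ e) ∨ (a ∧ b ∧ ¬a) ∨ (a ∧ c ∧ e) ∨ (a ∧ c ∧ ¬a) ∨ (¬d ∧ b ∧ e) ∨ (¬d ∧ b ∧ ¬a) ∨ (¬d ∧ c ∧ e) ∨ (¬d ∧ c ∧ ¬a)   [distribute ∧ over ∨]
= (a ∧ b ∧ e) ∨ (a ∧ c ∧ e) ∨ (¬d ∧ b ∧ e) ∨ (¬d ∧ b ∧ ¬a) ∨ (¬d ∧ c ∧ e) ∨ (¬d ∧ c ∧ ¬a)   [simplify]

(a ∧ b ∧ e) ∨ (a ∧ c ∧ e) ∨ (¬d ∧ b ∧ e) ∨ (¬d ∧ b ∧ ¬a) ∨ (¬d ∧ c ∧ e) ∨ (¬d ∧ c ∧ ¬a)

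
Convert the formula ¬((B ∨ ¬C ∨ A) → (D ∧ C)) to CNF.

(B ∨ ¬C ∨ A) ∧ (¬D ∨ ¬C)

¬((B ∨ ¬C ∨ A) → (D ∧ C))
≡ ¬(¬(B ∨ ¬C ∨ A) ∨ (D ∧ C))   (eliminate →)
≡ ¬¬(B ∨ ¬C ∨ A) ∧ ¬(D ∧ C)   (De Morgan)
≡ (B ∨ ¬C ∨ A) ∧ ¬(D ∧ C)   (double negation)
≡ (B ∨ ¬C ∨ A) ∧ (¬D ∨ ¬C)   (De Morgan)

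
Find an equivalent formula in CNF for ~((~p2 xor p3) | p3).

~((~p2 xor p3) | p3)
= ~(((~p2 | p3) & ~(~p2 & p3)) | p3)
= ~((~p2 | p3) & ~(~p2 & p3)) & ~p3
= (~(~p2 | p3) | ~~(~p2 & p3)) & ~p3
= ((~~p2 & ~p3) | ~~(~p2 & p3)) & ~p3
= ((p2 & ~p3) | ~~(~p2 & p3)) & ~p3
= ((p2 & ~p3) | (~p2 & p3)) & ~p3
= (p2 | ~p2) & (p2 | p3) & (~p3 | ~p2) & (~p3 | p3) & ~p3
= (p2 | p3) & ~p3

(p2 | p3) & ~p3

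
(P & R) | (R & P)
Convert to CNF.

P & R

(P & R) | (R & P)
≡ (P | R) & (P | P) & (R | R) & (R | P)   [distribute | over &]
≡ P & R   [simplify]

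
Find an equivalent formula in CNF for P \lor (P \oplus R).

P \lor R

P \lor (P \oplus R)
≡ P \lor ((P \lor R) \land \lnot (P \land R))   [expand \oplus]
≡ P \lor ((P \lor R) \land (\lnot P \lor \lnot R))   [De Morgan]
≡ (P \lor P \lor R) \land (P \lor \lnot P \lor \lnot R)   [distribute \lor over \land]
≡ P \lor R   [simplify]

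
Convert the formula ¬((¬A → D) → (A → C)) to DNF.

A ∧ ¬C

¬((¬A → D) → (A → C))
= ¬(¬(¬A → D) ∨ (A → C))
= ¬(¬(¬¬A ∨ D) ∨ (A → C))
= ¬(¬(¬¬A ∨ D) ∨ ¬A ∨ C)
= ¬¬(¬¬A ∨ D) ∧ ¬¬A ∧ ¬C
= (¬¬A ∨ D) ∧ ¬¬A ∧ ¬C
= (A ∨ D) ∧ ¬¬A ∧ ¬C
= (A ∨ D) ∧ A ∧ ¬C
= (A ∧ A ∧ ¬C) ∨ (D ∧ A ∧ ¬C)
= A ∧ ¬C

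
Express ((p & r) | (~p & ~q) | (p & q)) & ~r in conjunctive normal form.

(p | ~q) & (r | ~p | q) & ~r

((p & r) | (~p & ~q) | (p & q)) & ~r
≡ (p | ~p | p) & (p | ~p | q) & (p | ~q | p) & (p | ~q | q) & (r | ~p | p) & (r | ~p | q) & (r | ~q | p) & (r | ~q | q) & ~r   (distribute | over &)
≡ (p | ~q) & (r | ~p | q) & ~r   (simplify)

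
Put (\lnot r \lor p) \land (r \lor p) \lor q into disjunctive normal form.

p \lor q

(\lnot r \lor p) \land (r \lor p) \lor q
= \lnot r \land r \lor \lnot r \land p \lor p \land r \lor p \land p \lor q   — distribute \land over \lor
= p \lor q   — simplify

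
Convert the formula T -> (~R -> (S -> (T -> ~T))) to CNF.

~T | R | ~S

T -> (~R -> (S -> (T -> ~T)))
≡ ~T | (~R -> (S -> (T -> ~T)))
≡ ~T | ~~R | (S -> (T -> ~T))
≡ ~T | ~~R | ~S | (T -> ~T)
≡ ~T | ~~R | ~S | ~T | ~T
≡ ~T | R | ~S | ~T | ~T
≡ ~T | R | ~S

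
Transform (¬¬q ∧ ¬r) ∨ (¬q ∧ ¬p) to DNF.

(q ∧ ¬r) ∨ (¬q ∧ ¬p)

(¬¬q ∧ ¬r) ∨ (¬q ∧ ¬p)
= (q ∧ ¬r) ∨ (¬q ∧ ¬p)   (double negation)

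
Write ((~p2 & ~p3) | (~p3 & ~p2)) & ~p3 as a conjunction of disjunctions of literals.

~p2 & ~p3

((~p2 & ~p3) | (~p3 & ~p2)) & ~p3
⇔ (~p2 | ~p3) & (~p2 | ~p2) & (~p3 | ~p3) & (~p3 | ~p2) & ~p3   [distribute | over &]
⇔ ~p2 & ~p3   [simplify]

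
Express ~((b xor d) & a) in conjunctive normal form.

(~b | d | ~a) & (~d | b | ~a)

~((b xor d) & a)
≡ ~((b | d) & ~(b & d) & a)   [expand xor]
≡ ~(b | d) | ~~(b & d) | ~a   [De Morgan]
≡ (~b & ~d) | ~~(b & d) | ~a   [De Morgan]
≡ (~b & ~d) | (b & d) | ~a   [double negation]
≡ (~b | b | ~a) & (~b | d | ~a) & (~d | b | ~a) & (~d | d | ~a)   [distribute | over &]
≡ (~b | d | ~a) & (~d | b | ~a)   [simplify]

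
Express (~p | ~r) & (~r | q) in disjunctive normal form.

(~p & q) | ~r

(~p | ~r) & (~r | q)
≡ (~p & ~r) | (~p & q) | (~r & ~r) | (~r & q)   (distribute & over |)
≡ (~p & q) | ~r   (simplify)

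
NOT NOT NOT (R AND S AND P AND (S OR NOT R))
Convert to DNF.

NOT NOT NOT (R AND S AND P AND (S OR NOT R))
⇔ NOT (R AND S AND P AND (S OR NOT R))
⇔ NOT R OR NOT S OR NOT P OR NOT (S OR NOT R)
⇔ NOT R OR NOT S OR NOT P OR (NOT S AND NOT NOT R)
⇔ NOT R OR NOT S OR NOT P OR (NOT S AND R)
⇔ NOT R OR NOT S OR NOT P

NOT R OR NOT S OR NOT P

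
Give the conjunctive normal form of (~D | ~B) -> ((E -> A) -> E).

(~D | ~B) -> ((E -> A) -> E)
= ~(~D | ~B) | ((E -> A) -> E)   (eliminate ->)
= ~(~D | ~B) | ~(E -> A) | E   (eliminate ->)
= ~(~D | ~B) | ~(~E | A) | E   (eliminate ->)
= (~~D & ~~B) | ~(~E | A) | E   (De Morgan)
= (D & ~~B) | ~(~E | A) | E   (double negation)
= (D & B) | ~(~E | A) | E   (double negation)
= (D & B) | (~~E & ~A) | E   (De Morgan)
= (D & B) | (E & ~A) | E   (double negation)
= (D | E | E) & (D | ~A | E) & (B | E | E) & (B | ~A | E)   (distribute | over &)
= (D | E) & (B | E)   (simplify)

(D | E) & (B | E)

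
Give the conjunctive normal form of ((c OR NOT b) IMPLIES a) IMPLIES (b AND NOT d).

((c OR NOT b) IMPLIES a) IMPLIES (b AND NOT d)
≡ NOT ((c OR NOT b) IMPLIES a) OR (b AND NOT d)   [eliminate IMPLIES]
≡ NOT (NOT (c OR NOT b) OR a) OR (b AND NOT d)   [eliminate IMPLIES]
≡ (NOT NOT (c OR NOT b) AND NOT a) OR (b AND NOT d)   [De Morgan]
≡ ((c OR NOT b) AND NOT a) OR (b AND NOT d)   [double negation]
≡ (c OR NOT b OR b) AND (c OR NOT b OR NOT d) AND (NOT a OR b) AND (NOT a OR NOT d)   [distribute OR over AND]
≡ (c OR NOT b OR NOT d) AND (NOT a OR b) AND (NOT a OR NOT d)   [simplify]

(c OR NOT b OR NOT d) AND (NOT a OR b) AND (NOT a OR NOT d)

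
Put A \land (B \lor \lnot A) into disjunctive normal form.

A \land B

A \land (B \lor \lnot A)
= (A \land B) \lor (A \land \lnot A)
= A \land B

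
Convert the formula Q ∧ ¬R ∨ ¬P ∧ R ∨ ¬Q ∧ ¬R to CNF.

¬R ∨ ¬P

Q ∧ ¬R ∨ ¬P ∧ R ∨ ¬Q ∧ ¬R
≡ (Q ∨ ¬P ∨ ¬Q) ∧ (Q ∨ ¬P ∨ ¬R) ∧ (Q ∨ R ∨ ¬Q) ∧ (Q ∨ R ∨ ¬R) ∧ (¬R ∨ ¬P ∨ ¬Q) ∧ (¬R ∨ ¬P ∨ ¬R) ∧ (¬R ∨ R ∨ ¬Q) ∧ (¬R ∨ R ∨ ¬R)
≡ ¬R ∨ ¬P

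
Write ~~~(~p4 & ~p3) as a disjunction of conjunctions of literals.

~~~(~p4 & ~p3)
≡ ~(~p4 & ~p3)   [double negation]
≡ ~~p4 | ~~p3   [De Morgan]
≡ p4 | ~~p3   [double negation]
≡ p4 | p3   [double negation]

p4 | p3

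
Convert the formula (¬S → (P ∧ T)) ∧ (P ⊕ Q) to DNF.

(S ∧ P ∧ ¬Q) ∨ (S ∧ ¬P ∧ Q) ∨ (P ∧ T ∧ ¬Q)

(¬S → (P ∧ T)) ∧ (P ⊕ Q)
= (¬¬S ∨ (P ∧ T)) ∧ (P ⊕ Q)
= (¬¬S ∨ (P ∧ T)) ∧ ((P ∧ ¬Q) ∨ (¬P ∧ Q))
= (S ∨ (P ∧ T)) ∧ ((P ∧ ¬Q) ∨ (¬P ∧ Q))
= (S ∧ P ∧ ¬Q) ∨ (S ∧ ¬P ∧ Q) ∨ (P ∧ T ∧ P ∧ ¬Q) ∨ (P ∧ T ∧ ¬P ∧ Q)
= (S ∧ P ∧ ¬Q) ∨ (S ∧ ¬P ∧ Q) ∨ (P ∧ T ∧ ¬Q)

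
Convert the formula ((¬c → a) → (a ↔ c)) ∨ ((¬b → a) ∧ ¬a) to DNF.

(¬c ∧ ¬a) ∨ (c ∧ a) ∨ (b ∧ ¬a)

((¬c → a) → (a ↔ c)) ∨ ((¬b → a) ∧ ¬a)
= ¬(¬c → a) ∨ (a ↔ c) ∨ ((¬b → a) ∧ ¬a)   — eliminate →
= ¬(¬¬c ∨ a) ∨ (a ↔ c) ∨ ((¬b → a) ∧ ¬a)   — eliminate →
= ¬(¬¬c ∨ a) ∨ ((a → c) ∧ (c → a)) ∨ ((¬b → a) ∧ ¬a)   — eliminate ↔
= ¬(¬¬c ∨ a) ∨ ((¬a ∨ c) ∧ (c → a)) ∨ ((¬b → a) ∧ ¬a)   — eliminate →
= ¬(¬¬c ∨ a) ∨ ((¬a ∨ c) ∧ (¬c ∨ a)) ∨ ((¬b → a) ∧ ¬a)   — eliminate →
= ¬(¬¬c ∨ a) ∨ ((¬a ∨ c) ∧ (¬c ∨ a)) ∨ ((¬¬b ∨ a) ∧ ¬a)   — eliminate →
= (¬¬¬c ∧ ¬a) ∨ ((¬a ∨ c) ∧ (¬c ∨ a)) ∨ ((¬¬b ∨ a) ∧ ¬a)   — De Morgan
= (¬c ∧ ¬a) ∨ ((¬a ∨ c) ∧ (¬c ∨ a)) ∨ ((¬¬b ∨ a) ∧ ¬a)   — double negation
= (¬c ∧ ¬a) ∨ ((¬a ∨ c) ∧ (¬c ∨ a)) ∨ ((b ∨ a) ∧ ¬a)   — double negation
= (¬c ∧ ¬a) ∨ (¬a ∧ ¬c) ∨ (¬a ∧ a) ∨ (c ∧ ¬c) ∨ (c ∧ a) ∨ (b ∧ ¬a) ∨ (a ∧ ¬a)   — distribute ∧ over ∨
= (¬c ∧ ¬a) ∨ (c ∧ a) ∨ (b ∧ ¬a)   — simplify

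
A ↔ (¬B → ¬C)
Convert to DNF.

(¬A ∧ ¬B ∧ C) ∨ (B ∧ A) ∨ (¬C ∧ A)

A ↔ (¬B → ¬C)
⇔ (A → (¬B → ¬C)) ∧ ((¬B → ¬C) → A)   [eliminate ↔]
⇔ (¬A ∨ (¬B → ¬C)) ∧ ((¬B → ¬C) → A)   [eliminate →]
⇔ (¬A ∨ ¬¬B ∨ ¬C) ∧ ((¬B → ¬C) → A)   [eliminate →]
⇔ (¬A ∨ ¬¬B ∨ ¬C) ∧ (¬(¬B → ¬C) ∨ A)   [eliminate →]
⇔ (¬A ∨ ¬¬B ∨ ¬C) ∧ (¬(¬¬B ∨ ¬C) ∨ A)   [eliminate →]
⇔ (¬A ∨ B ∨ ¬C) ∧ (¬(¬¬B ∨ ¬C) ∨ A)   [double negation]
⇔ (¬A ∨ B ∨ ¬C) ∧ ((¬¬¬B ∧ ¬¬C) ∨ A)   [De Morgan]
⇔ (¬A ∨ B ∨ ¬C) ∧ ((¬B ∧ ¬¬C) ∨ A)   [double negation]
⇔ (¬A ∨ B ∨ ¬C) ∧ ((¬B ∧ C) ∨ A)   [double negation]
⇔ (¬A ∧ ¬B ∧ C) ∨ (¬A ∧ A) ∨ (B ∧ ¬B ∧ C) ∨ (B ∧ A) ∨ (¬C ∧ ¬B ∧ C) ∨ (¬C ∧ A)   [distribute ∧ over ∨]
⇔ (¬A ∧ ¬B ∧ C) ∨ (B ∧ A) ∨ (¬C ∧ A)   [simplify]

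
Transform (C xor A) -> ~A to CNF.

~A | C

(C xor A) -> ~A
≡ ~(C xor A) | ~A   (eliminate ->)
≡ ~((C | A) & ~(C & A)) | ~A   (expand xor)
≡ ~(C | A) | ~~(C & A) | ~A   (De Morgan)
≡ (~C & ~A) | ~~(C & A) | ~A   (De Morgan)
≡ (~C & ~A) | (C & A) | ~A   (double negation)
≡ (~C | C | ~A) & (~C | A | ~A) & (~A | C | ~A) & (~A | A | ~A)   (distribute | over &)
≡ ~A | C   (simplify)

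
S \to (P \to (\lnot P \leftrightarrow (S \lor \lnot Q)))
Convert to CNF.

\lnot S \lor \lnot P

S \to (P \to (\lnot P \leftrightarrow (S \lor \lnot Q)))
≡ \lnot S \lor (P \to (\lnot P \leftrightarrow (S \lor \lnot Q)))
≡ \lnot S \lor \lnot P \lor (\lnot P \leftrightarrow (S \lor \lnot Q))
≡ \lnot S \lor \lnot P \lor ((\lnot P \to (S \lor \lnot Q)) \land ((S \lor \lnot Q) \to \lnot P))
≡ \lnot S \lor \lnot P \lor ((\lnot \lnot P \lor S \lor \lnot Q) \land ((S \lor \lnot Q) \to \lnot P))
≡ \lnot S \lor \lnot P \lor ((\lnot \lnot P \lor S \lor \lnot Q) \land (\lnot (S \lor \lnot Q) \lor \lnot P))
≡ \lnot S \lor \lnot P \lor ((P \lor S \lor \lnot Q) \land (\lnot (S \lor \lnot Q) \lor \lnot P))
≡ \lnot S \lor \lnot P \lor ((P \lor S \lor \lnot Q) \land ((\lnot S \land \lnot \lnot Q) \lor \lnot P))
≡ \lnot S \lor \lnot P \lor ((P \lor S \lor \lnot Q) \land ((\lnot S \land Q) \lor \lnot P))
≡ (\lnot S \lor \lnot P \lor P \lor S \lor \lnot Q) \land (\lnot S \lor \lnot P \lor \lnot S \lor \lnot P) \land (\lnot S \lor \lnot P \lor Q \lor \lnot P)
≡ \lnot S \lor \lnot P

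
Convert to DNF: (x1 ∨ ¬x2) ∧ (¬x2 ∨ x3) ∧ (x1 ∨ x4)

(x1 ∧ ¬x2) ∨ (x1 ∧ x3) ∨ (¬x2 ∧ x4)

(x1 ∨ ¬x2) ∧ (¬x2 ∨ x3) ∧ (x1 ∨ x4)
⇔ (x1 ∧ ¬x2 ∧ x1) ∨ (x1 ∧ ¬x2 ∧ x4) ∨ (x1 ∧ x3 ∧ x1) ∨ (x1 ∧ x3 ∧ x4) ∨ (¬x2 ∧ ¬x2 ∧ x1) ∨ (¬x2 ∧ ¬x2 ∧ x4) ∨ (¬x2 ∧ x3 ∧ x1) ∨ (¬x2 ∧ x3 ∧ x4)   — distribute ∧ over ∨
⇔ (x1 ∧ ¬x2) ∨ (x1 ∧ x3) ∨ (¬x2 ∧ x4)   — simplify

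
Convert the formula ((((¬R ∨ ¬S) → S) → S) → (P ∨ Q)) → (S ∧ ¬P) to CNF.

¬P ∧ (¬Q ∨ S)

((((¬R ∨ ¬S) → S) → S) → (P ∨ Q)) → (S ∧ ¬P)
≡ ¬((((¬R ∨ ¬S) → S) → S) → (P ∨ Q)) ∨ (S ∧ ¬P)   [eliminate →]
≡ ¬(¬(((¬R ∨ ¬S) → S) → S) ∨ P ∨ Q) ∨ (S ∧ ¬P)   [eliminate →]
≡ ¬(¬(¬((¬R ∨ ¬S) → S) ∨ S) ∨ P ∨ Q) ∨ (S ∧ ¬P)   [eliminate →]
≡ ¬(¬(¬(¬(¬R ∨ ¬S) ∨ S) ∨ S) ∨ P ∨ Q) ∨ (S ∧ ¬P)   [eliminate →]
≡ (¬¬(¬(¬(¬R ∨ ¬S) ∨ S) ∨ S) ∧ ¬P ∧ ¬Q) ∨ (S ∧ ¬P)   [De Morgan]
≡ ((¬(¬(¬R ∨ ¬S) ∨ S) ∨ S) ∧ ¬P ∧ ¬Q) ∨ (S ∧ ¬P)   [double negation]
≡ (((¬¬(¬R ∨ ¬S) ∧ ¬S) ∨ S) ∧ ¬P ∧ ¬Q) ∨ (S ∧ ¬P)   [De Morgan]
≡ ((((¬R ∨ ¬S) ∧ ¬S) ∨ S) ∧ ¬P ∧ ¬Q) ∨ (S ∧ ¬P)   [double negation]
≡ (¬R ∨ ¬S ∨ S ∨ S) ∧ (¬R ∨ ¬S ∨ S ∨ ¬P) ∧ (¬S ∨ S ∨ S) ∧ (¬S ∨ S ∨ ¬P) ∧ (¬P ∨ S) ∧ (¬P ∨ ¬P) ∧ (¬Q ∨ S) ∧ (¬Q ∨ ¬P)   [distribute ∨ over ∧]
≡ ¬P ∧ (¬Q ∨ S)   [simplify]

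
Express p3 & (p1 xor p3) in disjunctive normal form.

p3 & ~p1

p3 & (p1 xor p3)
≡ p3 & ((p1 & ~p3) | (~p1 & p3))   — expand xor
≡ (p3 & p1 & ~p3) | (p3 & ~p1 & p3)   — distribute & over |
≡ p3 & ~p1   — simplify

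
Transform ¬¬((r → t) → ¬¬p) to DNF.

¬¬((r → t) → ¬¬p)
≡ ¬¬(¬(r → t) ∨ ¬¬p)   (eliminate →)
≡ ¬¬(¬(¬r ∨ t) ∨ ¬¬p)   (eliminate →)
≡ ¬(¬r ∨ t) ∨ ¬¬p   (double negation)
≡ (¬¬r ∧ ¬t) ∨ ¬¬p   (De Morgan)
≡ (r ∧ ¬t) ∨ ¬¬p   (double negation)
≡ (r ∧ ¬t) ∨ p   (double negation)

(r ∧ ¬t) ∨ p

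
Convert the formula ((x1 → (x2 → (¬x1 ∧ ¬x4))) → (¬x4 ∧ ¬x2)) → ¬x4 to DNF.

(¬x1 ∧ x4) ∨ (¬x1 ∧ x2) ∨ (¬x2 ∧ x4) ∨ ¬x4

((x1 → (x2 → (¬x1 ∧ ¬x4))) → (¬x4 ∧ ¬x2)) → ¬x4
= ¬((x1 → (x2 → (¬x1 ∧ ¬x4))) → (¬x4 ∧ ¬x2)) ∨ ¬x4   [eliminate →]
= ¬(¬(x1 → (x2 → (¬x1 ∧ ¬x4))) ∨ (¬x4 ∧ ¬x2)) ∨ ¬x4   [eliminate →]
= ¬(¬(¬x1 ∨ (x2 → (¬x1 ∧ ¬x4))) ∨ (¬x4 ∧ ¬x2)) ∨ ¬x4   [eliminate →]
= ¬(¬(¬x1 ∨ ¬x2 ∨ (¬x1 ∧ ¬x4)) ∨ (¬x4 ∧ ¬x2)) ∨ ¬x4   [eliminate →]
= (¬¬(¬x1 ∨ ¬x2 ∨ (¬x1 ∧ ¬x4)) ∧ ¬(¬x4 ∧ ¬x2)) ∨ ¬x4   [De Morgan]
= ((¬x1 ∨ ¬x2 ∨ (¬x1 ∧ ¬x4)) ∧ ¬(¬x4 ∧ ¬x2)) ∨ ¬x4   [double negation]
= ((¬x1 ∨ ¬x2 ∨ (¬x1 ∧ ¬x4)) ∧ (¬¬x4 ∨ ¬¬x2)) ∨ ¬x4   [De Morgan]
= ((¬x1 ∨ ¬x2 ∨ (¬x1 ∧ ¬x4)) ∧ (x4 ∨ ¬¬x2)) ∨ ¬x4   [double negation]
= ((¬x1 ∨ ¬x2 ∨ (¬x1 ∧ ¬x4)) ∧ (x4 ∨ x2)) ∨ ¬x4   [double negation]
= (¬x1 ∧ x4) ∨ (¬x1 ∧ x2) ∨ (¬x2 ∧ x4) ∨ (¬x2 ∧ x2) ∨ (¬x1 ∧ ¬x4 ∧ x4) ∨ (¬x1 ∧ ¬x4 ∧ x2) ∨ ¬x4   [distribute ∧ over ∨]
= (¬x1 ∧ x4) ∨ (¬x1 ∧ x2) ∨ (¬x2 ∧ x4) ∨ ¬x4   [simplify]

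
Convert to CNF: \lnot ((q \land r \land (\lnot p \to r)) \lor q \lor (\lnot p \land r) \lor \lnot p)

\lnot q \land p

\lnot ((q \land r \land (\lnot p \to r)) \lor q \lor (\lnot p \land r) \lor \lnot p)
≡ \lnot ((q \land r \land (\lnot \lnot p \lor r)) \lor q \lor (\lnot p \land r) \lor \lnot p)
≡ \lnot (q \land r \land (\lnot \lnot p \lor r)) \land \lnot q \land \lnot (\lnot p \land r) \land \lnot \lnot p
≡ (\lnot q \lor \lnot r \lor \lnot (\lnot \lnot p \lor r)) \land \lnot q \land \lnot (\lnot p \land r) \land \lnot \lnot p
≡ (\lnot q \lor \lnot r \lor (\lnot \lnot \lnot p \land \lnot r)) \land \lnot q \land \lnot (\lnot p \land r) \land \lnot \lnot p
≡ (\lnot q \lor \lnot r \lor (\lnot p \land \lnot r)) \land \lnot q \land \lnot (\lnot p \land r) \land \lnot \lnot p
≡ (\lnot q \lor \lnot r \lor (\lnot p \land \lnot r)) \land \lnot q \land (\lnot \lnot p \lor \lnot r) \land \lnot \lnot p
≡ (\lnot q \lor \lnot r \lor (\lnot p \land \lnot r)) \land \lnot q \land (p \lor \lnot r) \land \lnot \lnot p
≡ (\lnot q \lor \lnot r \lor (\lnot p \land \lnot r)) \land \lnot q \land (p \lor \lnot r) \land p
≡ (\lnot q \lor \lnot r \lor \lnot p) \land (\lnot q \lor \lnot r \lor \lnot r) \land \lnot q \land (p \lor \lnot r) \land p
≡ \lnot q \land p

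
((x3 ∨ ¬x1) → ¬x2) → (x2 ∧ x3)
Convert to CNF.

((x3 ∨ ¬x1) → ¬x2) → (x2 ∧ x3)
≡ ¬((x3 ∨ ¬x1) → ¬x2) ∨ (x2 ∧ x3)   [eliminate →]
≡ ¬(¬(x3 ∨ ¬x1) ∨ ¬x2) ∨ (x2 ∧ x3)   [eliminate →]
≡ (¬¬(x3 ∨ ¬x1) ∧ ¬¬x2) ∨ (x2 ∧ x3)   [De Morgan]
≡ ((x3 ∨ ¬x1) ∧ ¬¬x2) ∨ (x2 ∧ x3)   [double negation]
≡ ((x3 ∨ ¬x1) ∧ x2) ∨ (x2 ∧ x3)   [double negation]
≡ (x3 ∨ ¬x1 ∨ x2) ∧ (x3 ∨ ¬x1 ∨ x3) ∧ (x2 ∨ x2) ∧ (x2 ∨ x3)   [distribute ∨ over ∧]
≡ (x3 ∨ ¬x1) ∧ x2   [simplify]

(x3 ∨ ¬x1) ∧ x2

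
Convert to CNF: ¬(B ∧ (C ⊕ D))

(¬B ∨ ¬C ∨ D) ∧ (¬B ∨ ¬D ∨ C)

¬(B ∧ (C ⊕ D))
≡ ¬(B ∧ (C ∨ D) ∧ ¬(C ∧ D))   — expand ⊕
≡ ¬B ∨ ¬(C ∨ D) ∨ ¬¬(C ∧ D)   — De Morgan
≡ ¬B ∨ (¬C ∧ ¬D) ∨ ¬¬(C ∧ D)   — De Morgan
≡ ¬B ∨ (¬C ∧ ¬D) ∨ (C ∧ D)   — double negation
≡ (¬B ∨ ¬C ∨ C) ∧ (¬B ∨ ¬C ∨ D) ∧ (¬B ∨ ¬D ∨ C) ∧ (¬B ∨ ¬D ∨ D)   — distribute ∨ over ∧
≡ (¬B ∨ ¬C ∨ D) ∧ (¬B ∨ ¬D ∨ C)   — simplify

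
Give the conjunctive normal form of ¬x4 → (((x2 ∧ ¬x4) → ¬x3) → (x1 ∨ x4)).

(x4 ∨ x2 ∨ x1) ∧ (x4 ∨ x3 ∨ x1)

¬x4 → (((x2 ∧ ¬x4) → ¬x3) → (x1 ∨ x4))
≡ ¬¬x4 ∨ (((x2 ∧ ¬x4) → ¬x3) → (x1 ∨ x4))
≡ ¬¬x4 ∨ ¬((x2 ∧ ¬x4) → ¬x3) ∨ x1 ∨ x4
≡ ¬¬x4 ∨ ¬(¬(x2 ∧ ¬x4) ∨ ¬x3) ∨ x1 ∨ x4
≡ x4 ∨ ¬(¬(x2 ∧ ¬x4) ∨ ¬x3) ∨ x1 ∨ x4
≡ x4 ∨ (¬¬(x2 ∧ ¬x4) ∧ ¬¬x3) ∨ x1 ∨ x4
≡ x4 ∨ (x2 ∧ ¬x4 ∧ ¬¬x3) ∨ x1 ∨ x4
≡ x4 ∨ (x2 ∧ ¬x4 ∧ x3) ∨ x1 ∨ x4
≡ (x4 ∨ x2 ∨ x1 ∨ x4) ∧ (x4 ∨ ¬x4 ∨ x1 ∨ x4) ∧ (x4 ∨ x3 ∨ x1 ∨ x4)
≡ (x4 ∨ x2 ∨ x1) ∧ (x4 ∨ x3 ∨ x1)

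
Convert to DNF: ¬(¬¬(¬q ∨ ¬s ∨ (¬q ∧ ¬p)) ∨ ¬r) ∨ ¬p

¬(¬¬(¬q ∨ ¬s ∨ (¬q ∧ ¬p)) ∨ ¬r) ∨ ¬p
= (¬¬¬(¬q ∨ ¬s ∨ (¬q ∧ ¬p)) ∧ ¬¬r) ∨ ¬p   — De Morgan
= (¬(¬q ∨ ¬s ∨ (¬q ∧ ¬p)) ∧ ¬¬r) ∨ ¬p   — double negation
= (¬¬q ∧ ¬¬s ∧ ¬(¬q ∧ ¬p) ∧ ¬¬r) ∨ ¬p   — De Morgan
= (q ∧ ¬¬s ∧ ¬(¬q ∧ ¬p) ∧ ¬¬r) ∨ ¬p   — double negation
= (q ∧ s ∧ ¬(¬q ∧ ¬p) ∧ ¬¬r) ∨ ¬p   — double negation
= (q ∧ s ∧ (¬¬q ∨ ¬¬p) ∧ ¬¬r) ∨ ¬p   — De Morgan
= (q ∧ s ∧ (q ∨ ¬¬p) ∧ ¬¬r) ∨ ¬p   — double negation
= (q ∧ s ∧ (q ∨ p) ∧ ¬¬r) ∨ ¬p   — double negation
= (q ∧ s ∧ (q ∨ p) ∧ r) ∨ ¬p   — double negation
= (q ∧ s ∧ q ∧ r) ∨ (q ∧ s ∧ p ∧ r) ∨ ¬p   — distribute ∧ over ∨
= (q ∧ s ∧ r) ∨ ¬p   — simplify

(q ∧ s ∧ r) ∨ ¬p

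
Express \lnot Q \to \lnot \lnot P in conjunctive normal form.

Q \lor P

\lnot Q \to \lnot \lnot P
= \lnot \lnot Q \lor \lnot \lnot P
= Q \lor \lnot \lnot P
= Q \lor P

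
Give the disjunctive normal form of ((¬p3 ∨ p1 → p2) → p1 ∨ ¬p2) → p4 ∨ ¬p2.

((¬p3 ∨ p1 → p2) → p1 ∨ ¬p2) → p4 ∨ ¬p2
⇔ ¬((¬p3 ∨ p1 → p2) → p1 ∨ ¬p2) ∨ p4 ∨ ¬p2   (eliminate →)
⇔ ¬(¬(¬p3 ∨ p1 → p2) ∨ p1 ∨ ¬p2) ∨ p4 ∨ ¬p2   (eliminate →)
⇔ ¬(¬(¬(¬p3 ∨ p1) ∨ p2) ∨ p1 ∨ ¬p2) ∨ p4 ∨ ¬p2   (eliminate →)
⇔ ¬¬(¬(¬p3 ∨ p1) ∨ p2) ∧ ¬p1 ∧ ¬¬p2 ∨ p4 ∨ ¬p2   (De Morgan)
⇔ (¬(¬p3 ∨ p1) ∨ p2) ∧ ¬p1 ∧ ¬¬p2 ∨ p4 ∨ ¬p2   (double negation)
⇔ (¬¬p3 ∧ ¬p1 ∨ p2) ∧ ¬p1 ∧ ¬¬p2 ∨ p4 ∨ ¬p2   (De Morgan)
⇔ (p3 ∧ ¬p1 ∨ p2) ∧ ¬p1 ∧ ¬¬p2 ∨ p4 ∨ ¬p2   (double negation)
⇔ (p3 ∧ ¬p1 ∨ p2) ∧ ¬p1 ∧ p2 ∨ p4 ∨ ¬p2   (double negation)
⇔ p3 ∧ ¬p1 ∧ ¬p1 ∧ p2 ∨ p2 ∧ ¬p1 ∧ p2 ∨ p4 ∨ ¬p2   (distribute ∧ over ∨)
⇔ p2 ∧ ¬p1 ∨ p4 ∨ ¬p2   (simplify)

p2 ∧ ¬p1 ∨ p4 ∨ ¬p2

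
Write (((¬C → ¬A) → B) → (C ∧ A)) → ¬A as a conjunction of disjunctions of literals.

¬C ∨ ¬A

(((¬C → ¬A) → B) → (C ∧ A)) → ¬A
= ¬(((¬C → ¬A) → B) → (C ∧ A)) ∨ ¬A   (eliminate →)
= ¬(¬((¬C → ¬A) → B) ∨ (C ∧ A)) ∨ ¬A   (eliminate →)
= ¬(¬(¬(¬C → ¬A) ∨ B) ∨ (C ∧ A)) ∨ ¬A   (eliminate →)
= ¬(¬(¬(¬¬C ∨ ¬A) ∨ B) ∨ (C ∧ A)) ∨ ¬A   (eliminate →)
= (¬¬(¬(¬¬C ∨ ¬A) ∨ B) ∧ ¬(C ∧ A)) ∨ ¬A   (De Morgan)
= ((¬(¬¬C ∨ ¬A) ∨ B) ∧ ¬(C ∧ A)) ∨ ¬A   (double negation)
= (((¬¬¬C ∧ ¬¬A) ∨ B) ∧ ¬(C ∧ A)) ∨ ¬A   (De Morgan)
= (((¬C ∧ ¬¬A) ∨ B) ∧ ¬(C ∧ A)) ∨ ¬A   (double negation)
= (((¬C ∧ A) ∨ B) ∧ ¬(C ∧ A)) ∨ ¬A   (double negation)
= (((¬C ∧ A) ∨ B) ∧ (¬C ∨ ¬A)) ∨ ¬A   (De Morgan)
= (¬C ∨ B ∨ ¬A) ∧ (A ∨ B ∨ ¬A) ∧ (¬C ∨ ¬A ∨ ¬A)   (distribute ∨ over ∧)
= ¬C ∨ ¬A   (simplify)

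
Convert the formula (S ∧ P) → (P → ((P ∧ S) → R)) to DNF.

¬S ∨ ¬P ∨ R

(S ∧ P) → (P → ((P ∧ S) → R))
≡ ¬(S ∧ P) ∨ (P → ((P ∧ S) → R))   — eliminate →
≡ ¬(S ∧ P) ∨ ¬P ∨ ((P ∧ S) → R)   — eliminate →
≡ ¬(S ∧ P) ∨ ¬P ∨ ¬(P ∧ S) ∨ R   — eliminate →
≡ ¬S ∨ ¬P ∨ ¬P ∨ ¬(P ∧ S) ∨ R   — De Morgan
≡ ¬S ∨ ¬P ∨ ¬P ∨ ¬P ∨ ¬S ∨ R   — De Morgan
≡ ¬S ∨ ¬P ∨ R   — simplify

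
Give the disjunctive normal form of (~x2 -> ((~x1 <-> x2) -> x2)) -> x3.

(~x2 -> ((~x1 <-> x2) -> x2)) -> x3
= ~(~x2 -> ((~x1 <-> x2) -> x2)) | x3
= ~(~~x2 | ((~x1 <-> x2) -> x2)) | x3
= ~(~~x2 | ~(~x1 <-> x2) | x2) | x3
= ~(~~x2 | ~((~x1 -> x2) & (x2 -> ~x1)) | x2) | x3
= ~(~~x2 | ~((~~x1 | x2) & (x2 -> ~x1)) | x2) | x3
= ~(~~x2 | ~((~~x1 | x2) & (~x2 | ~x1)) | x2) | x3
= (~~~x2 & ~~((~~x1 | x2) & (~x2 | ~x1)) & ~x2) | x3
= (~x2 & ~~((~~x1 | x2) & (~x2 | ~x1)) & ~x2) | x3
= (~x2 & (~~x1 | x2) & (~x2 | ~x1) & ~x2) | x3
= (~x2 & (x1 | x2) & (~x2 | ~x1) & ~x2) | x3
= (~x2 & x1 & ~x2 & ~x2) | (~x2 & x1 & ~x1 & ~x2) | (~x2 & x2 & ~x2 & ~x2) | (~x2 & x2 & ~x1 & ~x2) | x3
= (~x2 & x1) | x3

(~x2 & x1) | x3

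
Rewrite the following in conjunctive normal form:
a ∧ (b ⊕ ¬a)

a ∧ (b ∨ ¬a)

a ∧ (b ⊕ ¬a)
≡ a ∧ (b ∨ ¬a) ∧ ¬(b ∧ ¬a)   (expand ⊕)
≡ a ∧ (b ∨ ¬a) ∧ (¬b ∨ ¬¬a)   (De Morgan)
≡ a ∧ (b ∨ ¬a) ∧ (¬b ∨ a)   (double negation)
≡ a ∧ (b ∨ ¬a)   (simplify)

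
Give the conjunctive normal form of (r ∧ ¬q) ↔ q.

(r ∧ ¬q) ↔ q
≡ ((r ∧ ¬q) → q) ∧ (q → (r ∧ ¬q))
≡ (¬(r ∧ ¬q) ∨ q) ∧ (q → (r ∧ ¬q))
≡ (¬(r ∧ ¬q) ∨ q) ∧ (¬q ∨ (r ∧ ¬q))
≡ (¬r ∨ ¬¬q ∨ q) ∧ (¬q ∨ (r ∧ ¬q))
≡ (¬r ∨ q ∨ q) ∧ (¬q ∨ (r ∧ ¬q))
≡ (¬r ∨ q ∨ q) ∧ (¬q ∨ r) ∧ (¬q ∨ ¬q)
≡ (¬r ∨ q) ∧ ¬q

(¬r ∨ q) ∧ ¬q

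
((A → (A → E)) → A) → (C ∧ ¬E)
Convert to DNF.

¬A ∨ (C ∧ ¬E)

((A → (A → E)) → A) → (C ∧ ¬E)
= ¬((A → (A → E)) → A) ∨ (C ∧ ¬E)   [eliminate →]
= ¬(¬(A → (A → E)) ∨ A) ∨ (C ∧ ¬E)   [eliminate →]
= ¬(¬(¬A ∨ (A → E)) ∨ A) ∨ (C ∧ ¬E)   [eliminate →]
= ¬(¬(¬A ∨ ¬A ∨ E) ∨ A) ∨ (C ∧ ¬E)   [eliminate →]
= (¬¬(¬A ∨ ¬A ∨ E) ∧ ¬A) ∨ (C ∧ ¬E)   [De Morgan]
= ((¬A ∨ ¬A ∨ E) ∧ ¬A) ∨ (C ∧ ¬E)   [double negation]
= (¬A ∧ ¬A) ∨ (¬A ∧ ¬A) ∨ (E ∧ ¬A) ∨ (C ∧ ¬E)   [distribute ∧ over ∨]
= ¬A ∨ (C ∧ ¬E)   [simplify]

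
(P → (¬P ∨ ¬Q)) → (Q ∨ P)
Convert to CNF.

P ∨ Q

(P → (¬P ∨ ¬Q)) → (Q ∨ P)
= ¬(P → (¬P ∨ ¬Q)) ∨ Q ∨ P   [eliminate →]
= ¬(¬P ∨ ¬P ∨ ¬Q) ∨ Q ∨ P   [eliminate →]
= (¬¬P ∧ ¬¬P ∧ ¬¬Q) ∨ Q ∨ P   [De Morgan]
= (P ∧ ¬¬P ∧ ¬¬Q) ∨ Q ∨ P   [double negation]
= (P ∧ P ∧ ¬¬Q) ∨ Q ∨ P   [double negation]
= (P ∧ P ∧ Q) ∨ Q ∨ P   [double negation]
= (P ∨ Q ∨ P) ∧ (P ∨ Q ∨ P) ∧ (Q ∨ Q ∨ P)   [distribute ∨ over ∧]
= P ∨ Q   [simplify]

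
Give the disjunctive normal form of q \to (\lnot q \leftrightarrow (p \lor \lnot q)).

\lnot q \lor (q \land \lnot p)

q \to (\lnot q \leftrightarrow (p \lor \lnot q))
≡ \lnot q \lor (\lnot q \leftrightarrow (p \lor \lnot q))   [eliminate \to]
≡ \lnot q \lor ((\lnot q \to (p \lor \lnot q)) \land ((p \lor \lnot q) \to \lnot q))   [eliminate \leftrightarrow]
≡ \lnot q \lor ((\lnot \lnot q \lor p \lor \lnot q) \land ((p \lor \lnot q) \to \lnot q))   [eliminate \to]
≡ \lnot q \lor ((\lnot \lnot q \lor p \lor \lnot q) \land (\lnot (p \lor \lnot q) \lor \lnot q))   [eliminate \to]
≡ \lnot q \lor ((q \lor p \lor \lnot q) \land (\lnot (p \lor \lnot q) \lor \lnot q))   [double negation]
≡ \lnot q \lor ((q \lor p \lor \lnot q) \land ((\lnot p \land \lnot \lnot q) \lor \lnot q))   [De Morgan]
≡ \lnot q \lor ((q \lor p \lor \lnot q) \land ((\lnot p \land q) \lor \lnot q))   [double negation]
≡ \lnot q \lor (q \land \lnot p \land q) \lor (q \land \lnot q) \lor (p \land \lnot p \land q) \lor (p \land \lnot q) \lor (\lnot q \land \lnot p \land q) \lor (\lnot q \land \lnot q)   [distribute \land over \lor]
≡ \lnot q \lor (q \land \lnot p)   [simplify]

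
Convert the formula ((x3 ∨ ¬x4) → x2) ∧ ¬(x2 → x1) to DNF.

x2 ∧ ¬x1

((x3 ∨ ¬x4) → x2) ∧ ¬(x2 → x1)
⇔ (¬(x3 ∨ ¬x4) ∨ x2) ∧ ¬(x2 → x1)   [eliminate →]
⇔ (¬(x3 ∨ ¬x4) ∨ x2) ∧ ¬(¬x2 ∨ x1)   [eliminate →]
⇔ ((¬x3 ∧ ¬¬x4) ∨ x2) ∧ ¬(¬x2 ∨ x1)   [De Morgan]
⇔ ((¬x3 ∧ x4) ∨ x2) ∧ ¬(¬x2 ∨ x1)   [double negation]
⇔ ((¬x3 ∧ x4) ∨ x2) ∧ ¬¬x2 ∧ ¬x1   [De Morgan]
⇔ ((¬x3 ∧ x4) ∨ x2) ∧ x2 ∧ ¬x1   [double negation]
⇔ (¬x3 ∧ x4 ∧ x2 ∧ ¬x1) ∨ (x2 ∧ x2 ∧ ¬x1)   [distribute ∧ over ∨]
⇔ x2 ∧ ¬x1   [simplify]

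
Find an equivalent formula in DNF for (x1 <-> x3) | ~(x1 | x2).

(~x1 & ~x3) | (x3 & x1) | (~x1 & ~x2)

(x1 <-> x3) | ~(x1 | x2)
= ((x1 -> x3) & (x3 -> x1)) | ~(x1 | x2)
= ((~x1 | x3) & (x3 -> x1)) | ~(x1 | x2)
= ((~x1 | x3) & (~x3 | x1)) | ~(x1 | x2)
= ((~x1 | x3) & (~x3 | x1)) | (~x1 & ~x2)
= (~x1 & ~x3) | (~x1 & x1) | (x3 & ~x3) | (x3 & x1) | (~x1 & ~x2)
= (~x1 & ~x3) | (x3 & x1) | (~x1 & ~x2)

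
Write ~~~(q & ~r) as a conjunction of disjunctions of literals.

~~~(q & ~r)
⇔ ~(q & ~r)
⇔ ~q | ~~r
⇔ ~q | r

~q | r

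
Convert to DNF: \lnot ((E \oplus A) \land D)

\lnot ((E \oplus A) \land D)
≡ \lnot ((E \land \lnot A \lor \lnot E \land A) \land D)   [expand \oplus]
≡ \lnot (E \land \lnot A \lor \lnot E \land A) \lor \lnot D   [De Morgan]
≡ \lnot (E \land \lnot A) \land \lnot (\lnot E \land A) \lor \lnot D   [De Morgan]
≡ (\lnot E \lor \lnot \lnot A) \land \lnot (\lnot E \land A) \lor \lnot D   [De Morgan]
≡ (\lnot E \lor A) \land \lnot (\lnot E \land A) \lor \lnot D   [double negation]
≡ (\lnot E \lor A) \land (\lnot \lnot E \lor \lnot A) \lor \lnot D   [De Morgan]
≡ (\lnot E \lor A) \land (E \lor \lnot A) \lor \lnot D   [double negation]
≡ \lnot E \land E \lor \lnot E \land \lnot A \lor A \land E \lor A \land \lnot A \lor \lnot D   [distribute \land over \lor]
≡ \lnot E \land \lnot A \lor A \land E \lor \lnot D   [simplify]

\lnot E \land \lnot A \lor A \land E \lor \lnot D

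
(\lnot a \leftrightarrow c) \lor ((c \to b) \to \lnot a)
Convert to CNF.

(\lnot a \leftrightarrow c) \lor ((c \to b) \to \lnot a)
≡ ((\lnot a \to c) \land (c \to \lnot a)) \lor ((c \to b) \to \lnot a)   — eliminate \leftrightarrow
≡ ((\lnot \lnot a \lor c) \land (c \to \lnot a)) \lor ((c \to b) \to \lnot a)   — eliminate \to
≡ ((\lnot \lnot a \lor c) \land (\lnot c \lor \lnot a)) \lor ((c \to b) \to \lnot a)   — eliminate \to
≡ ((\lnot \lnot a \lor c) \land (\lnot c \lor \lnot a)) \lor \lnot (c \to b) \lor \lnot a   — eliminate \to
≡ ((\lnot \lnot a \lor c) \land (\lnot c \lor \lnot a)) \lor \lnot (\lnot c \lor b) \lor \lnot a   — eliminate \to
≡ ((a \lor c) \land (\lnot c \lor \lnot a)) \lor \lnot (\lnot c \lor b) \lor \lnot a   — double negation
≡ ((a \lor c) \land (\lnot c \lor \lnot a)) \lor (\lnot \lnot c \land \lnot b) \lor \lnot a   — De Morgan
≡ ((a \lor c) \land (\lnot c \lor \lnot a)) \lor (c \land \lnot b) \lor \lnot a   — double negation
≡ (a \lor c \lor c \lor \lnot a) \land (a \lor c \lor \lnot b \lor \lnot a) \land (\lnot c \lor \lnot a \lor c \lor \lnot a) \land (\lnot c \lor \lnot a \lor \lnot b \lor \lnot a)   — distribute \lor over \land
≡ \lnot c \lor \lnot a \lor \lnot b   — simplify

\lnot c \lor \lnot a \lor \lnot b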